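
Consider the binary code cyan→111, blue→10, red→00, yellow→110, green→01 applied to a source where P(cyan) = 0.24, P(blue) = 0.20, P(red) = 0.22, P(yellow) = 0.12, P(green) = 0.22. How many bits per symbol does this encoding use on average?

2.36 bits/symbol

L̄ = Σ pᵢ·ℓᵢ = 0.24·3 + 0.20·2 + 0.22·2 + 0.12·3 + 0.22·2 = 2.36 bits/symbol.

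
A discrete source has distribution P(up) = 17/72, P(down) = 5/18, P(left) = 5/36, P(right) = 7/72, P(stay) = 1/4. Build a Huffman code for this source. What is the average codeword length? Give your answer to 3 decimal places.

Repeatedly combine the two least-probable nodes; the expected code length is the sum of the merged weights.
merge 7/72 + 5/36 → 17/72
merge 17/72 + 17/72 → 17/36
merge 1/4 + 5/18 → 19/36
merge 17/36 + 19/36 → 1
L = 17/72 + 17/36 + 19/36 + 1 = 161/72 ≈ 2.236 bits/symbol.

2.236 bits/symbol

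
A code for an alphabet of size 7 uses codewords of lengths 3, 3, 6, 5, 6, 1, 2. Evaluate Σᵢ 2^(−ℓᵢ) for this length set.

With common denominator 2^6 = 64: Σ 2^(−ℓᵢ) = 8/64 + 8/64 + 1/64 + 2/64 + 1/64 + 32/64 + 16/64 = 68/64 = 1.0625.

1.0625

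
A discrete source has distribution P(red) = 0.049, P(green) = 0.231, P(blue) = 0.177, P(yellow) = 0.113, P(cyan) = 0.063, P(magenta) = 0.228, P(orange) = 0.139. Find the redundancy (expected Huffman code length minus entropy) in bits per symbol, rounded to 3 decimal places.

0.021 bits

Entropy H = −Σ p log₂ p ≈ 2.6325 bits.
Huffman merges: 49/1000+63/1000→14/125; 14/125+113/1000→9/40; 139/1000+177/1000→79/250; 9/40+57/250→453/1000; 231/1000+79/250→547/1000; 453/1000+547/1000→1. L = 2653/1000 ≈ 2.6530.
L − H = 2.6530 − 2.6325 = 0.021 bits.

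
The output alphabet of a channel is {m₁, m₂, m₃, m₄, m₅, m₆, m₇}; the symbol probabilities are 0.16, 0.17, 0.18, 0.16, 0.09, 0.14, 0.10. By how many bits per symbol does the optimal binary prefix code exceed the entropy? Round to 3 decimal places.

0.052 bits

Entropy H = −Σ p log₂ p ≈ 2.7679 bits.
Huffman merges: 9/100+1/10→19/100; 7/50+4/25→3/10; 4/25+17/100→33/100; 9/50+19/100→37/100; 3/10+33/100→63/100; 37/100+63/100→1. L = 141/50 ≈ 2.8200.
L − H = 2.8200 − 2.7679 = 0.052 bits.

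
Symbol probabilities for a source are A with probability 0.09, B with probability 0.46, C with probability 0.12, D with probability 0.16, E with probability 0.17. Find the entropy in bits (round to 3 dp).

H = −Σ pᵢ log₂ pᵢ.
−0.09·log₂(0.09) = 0.3127
−0.46·log₂(0.46) = 0.5153
−0.12·log₂(0.12) = 0.3671
−0.16·log₂(0.16) = 0.4230
−0.17·log₂(0.17) = 0.4346
Sum ≈ 2.0527 → 2.053 bits.

2.053 bits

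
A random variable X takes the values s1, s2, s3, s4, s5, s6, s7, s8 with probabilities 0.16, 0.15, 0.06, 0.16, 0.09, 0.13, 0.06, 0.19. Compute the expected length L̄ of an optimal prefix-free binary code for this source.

2.93 bits/symbol

Repeatedly combine the two least-probable nodes; the expected code length is the sum of the merged weights.
merge 3/50 + 3/50 → 3/25
merge 9/100 + 3/25 → 21/100
merge 13/100 + 3/20 → 7/25
merge 4/25 + 4/25 → 8/25
merge 19/100 + 21/100 → 2/5
merge 7/25 + 8/25 → 3/5
merge 2/5 + 3/5 → 1
L = 3/25 + 21/100 + 7/25 + 8/25 + 2/5 + 3/5 + 1 = 293/100 = 2.93 bits/symbol.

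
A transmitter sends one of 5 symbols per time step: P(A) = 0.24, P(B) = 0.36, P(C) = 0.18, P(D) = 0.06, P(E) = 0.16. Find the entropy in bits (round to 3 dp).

2.137 bits

H = −Σ pᵢ log₂ pᵢ.
−0.24·log₂(0.24) = 0.4941
−0.36·log₂(0.36) = 0.5306
−0.18·log₂(0.18) = 0.4453
−0.06·log₂(0.06) = 0.2435
−0.16·log₂(0.16) = 0.4230
Sum ≈ 2.1366 → 2.137 bits.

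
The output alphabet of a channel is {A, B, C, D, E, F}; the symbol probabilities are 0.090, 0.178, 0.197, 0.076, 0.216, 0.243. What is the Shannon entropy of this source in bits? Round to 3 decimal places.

H = −Σ pᵢ log₂ pᵢ.
−0.090·log₂(0.090) = 0.3127
−0.178·log₂(0.178) = 0.4432
−0.197·log₂(0.197) = 0.4617
−0.076·log₂(0.076) = 0.2826
−0.216·log₂(0.216) = 0.4776
−0.243·log₂(0.243) = 0.4960
Sum ≈ 2.4737 → 2.474 bits.

2.474 bits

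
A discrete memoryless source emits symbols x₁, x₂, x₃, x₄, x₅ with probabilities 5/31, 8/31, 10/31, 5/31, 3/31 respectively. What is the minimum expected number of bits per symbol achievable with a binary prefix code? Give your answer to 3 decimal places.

Repeatedly combine the two least-probable nodes; the expected code length is the sum of the merged weights.
merge 3/31 + 5/31 → 8/31
merge 5/31 + 8/31 → 13/31
merge 8/31 + 10/31 → 18/31
merge 13/31 + 18/31 → 1
L = 8/31 + 13/31 + 18/31 + 1 = 70/31 ≈ 2.258 bits/symbol.

2.258 bits/symbol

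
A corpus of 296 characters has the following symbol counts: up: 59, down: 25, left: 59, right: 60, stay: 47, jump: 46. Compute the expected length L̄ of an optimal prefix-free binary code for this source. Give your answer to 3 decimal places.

2.598 bits/symbol

Probabilities are the counts divided by 296.
Repeatedly combine the two least-probable nodes; the expected code length is the sum of the merged weights.
merge 25/296 + 23/148 → 71/296
merge 47/296 + 59/296 → 53/148
merge 59/296 + 15/74 → 119/296
merge 71/296 + 53/148 → 177/296
merge 119/296 + 177/296 → 1
L = 71/296 + 53/148 + 119/296 + 177/296 + 1 = 769/296 ≈ 2.598 bits/symbol.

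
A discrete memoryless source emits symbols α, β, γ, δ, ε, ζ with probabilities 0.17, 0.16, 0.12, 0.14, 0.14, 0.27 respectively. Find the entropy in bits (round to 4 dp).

H = −Σ pᵢ log₂ pᵢ.
−0.17·log₂(0.17) = 0.4346
−0.16·log₂(0.16) = 0.4230
−0.12·log₂(0.12) = 0.3671
−0.14·log₂(0.14) = 0.3971
−0.14·log₂(0.14) = 0.3971
−0.27·log₂(0.27) = 0.5100
Sum ≈ 2.5289 → 2.5289 bits.

2.5289 bits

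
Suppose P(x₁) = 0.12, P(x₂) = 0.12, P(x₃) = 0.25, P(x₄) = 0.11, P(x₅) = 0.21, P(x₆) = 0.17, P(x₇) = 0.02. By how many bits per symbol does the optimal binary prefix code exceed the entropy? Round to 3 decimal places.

0.065 bits

Entropy H = −Σ p log₂ p ≈ 2.6047 bits.
Huffman merges: 1/50+11/100→13/100; 3/25+3/25→6/25; 13/100+17/100→3/10; 21/100+6/25→9/20; 1/4+3/10→11/20; 9/20+11/20→1. L = 267/100 ≈ 2.6700.
L − H = 2.6700 − 2.6047 = 0.065 bits.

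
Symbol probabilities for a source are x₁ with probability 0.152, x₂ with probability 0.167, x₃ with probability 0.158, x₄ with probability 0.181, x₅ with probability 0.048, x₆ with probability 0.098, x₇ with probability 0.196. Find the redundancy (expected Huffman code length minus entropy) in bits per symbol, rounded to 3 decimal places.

Entropy H = −Σ p log₂ p ≈ 2.7107 bits.
Huffman merges: 6/125+49/500→73/500; 73/500+19/125→149/500; 79/500+167/1000→13/40; 181/1000+49/250→377/1000; 149/500+13/40→623/1000; 377/1000+623/1000→1. L = 2769/1000 ≈ 2.7690.
L − H = 2.7690 − 2.7107 = 0.058 bits.

0.058 bits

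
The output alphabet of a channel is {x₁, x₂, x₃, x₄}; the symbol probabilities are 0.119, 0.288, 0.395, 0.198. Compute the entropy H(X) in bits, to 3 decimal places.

1.875 bits

H = −Σ pᵢ log₂ pᵢ.
−0.119·log₂(0.119) = 0.3654
−0.288·log₂(0.288) = 0.5172
−0.395·log₂(0.395) = 0.5293
−0.198·log₂(0.198) = 0.4626
Sum ≈ 1.8746 → 1.875 bits.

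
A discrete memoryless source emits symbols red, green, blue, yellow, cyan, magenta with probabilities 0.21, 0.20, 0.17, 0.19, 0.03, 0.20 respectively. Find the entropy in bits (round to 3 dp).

H = −Σ pᵢ log₂ pᵢ.
−0.21·log₂(0.21) = 0.4728
−0.20·log₂(0.20) = 0.4644
−0.17·log₂(0.17) = 0.4346
−0.19·log₂(0.19) = 0.4552
−0.03·log₂(0.03) = 0.1518
−0.20·log₂(0.20) = 0.4644
Sum ≈ 2.4432 → 2.443 bits.

2.443 bits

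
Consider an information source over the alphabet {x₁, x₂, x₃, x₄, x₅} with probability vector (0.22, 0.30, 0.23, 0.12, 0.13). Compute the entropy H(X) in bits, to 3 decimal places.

2.239 bits

H = −Σ pᵢ log₂ pᵢ.
−0.22·log₂(0.22) = 0.4806
−0.30·log₂(0.30) = 0.5211
−0.23·log₂(0.23) = 0.4877
−0.12·log₂(0.12) = 0.3671
−0.13·log₂(0.13) = 0.3826
Sum ≈ 2.2390 → 2.239 bits.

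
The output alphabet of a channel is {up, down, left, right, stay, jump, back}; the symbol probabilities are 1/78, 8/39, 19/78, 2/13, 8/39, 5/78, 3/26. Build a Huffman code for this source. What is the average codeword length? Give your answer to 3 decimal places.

Repeatedly combine the two least-probable nodes; the expected code length is the sum of the merged weights.
merge 1/78 + 5/78 → 1/13
merge 1/13 + 3/26 → 5/26
merge 2/13 + 5/26 → 9/26
merge 8/39 + 8/39 → 16/39
merge 19/78 + 9/26 → 23/39
merge 16/39 + 23/39 → 1
L = 1/13 + 5/26 + 9/26 + 16/39 + 23/39 + 1 = 34/13 ≈ 2.615 bits/symbol.

2.615 bits/symbol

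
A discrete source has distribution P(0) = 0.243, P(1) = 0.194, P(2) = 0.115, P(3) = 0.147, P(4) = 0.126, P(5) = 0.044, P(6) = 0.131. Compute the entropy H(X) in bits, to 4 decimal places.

H = −Σ pᵢ log₂ pᵢ.
−0.243·log₂(0.243) = 0.4960
−0.194·log₂(0.194) = 0.4590
−0.115·log₂(0.115) = 0.3588
−0.147·log₂(0.147) = 0.4066
−0.126·log₂(0.126) = 0.3766
−0.044·log₂(0.044) = 0.1983
−0.131·log₂(0.131) = 0.3841
Sum ≈ 2.6794 → 2.6794 bits.

2.6794 bits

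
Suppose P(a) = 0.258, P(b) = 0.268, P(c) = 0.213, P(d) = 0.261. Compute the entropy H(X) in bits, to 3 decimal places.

1.994 bits

H = −Σ pᵢ log₂ pᵢ.
−0.258·log₂(0.258) = 0.5043
−0.268·log₂(0.268) = 0.5091
−0.213·log₂(0.213) = 0.4752
−0.261·log₂(0.261) = 0.5058
Sum ≈ 1.9944 → 1.994 bits.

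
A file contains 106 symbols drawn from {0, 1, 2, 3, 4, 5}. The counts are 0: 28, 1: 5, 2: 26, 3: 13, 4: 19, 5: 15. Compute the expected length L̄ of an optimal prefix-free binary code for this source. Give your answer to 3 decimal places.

Probabilities are the counts divided by 106.
Repeatedly combine the two least-probable nodes; the expected code length is the sum of the merged weights.
merge 5/106 + 13/106 → 9/53
merge 15/106 + 9/53 → 33/106
merge 19/106 + 13/53 → 45/106
merge 14/53 + 33/106 → 61/106
merge 45/106 + 61/106 → 1
L = 9/53 + 33/106 + 45/106 + 61/106 + 1 = 263/106 ≈ 2.481 bits/symbol.

2.481 bits/symbol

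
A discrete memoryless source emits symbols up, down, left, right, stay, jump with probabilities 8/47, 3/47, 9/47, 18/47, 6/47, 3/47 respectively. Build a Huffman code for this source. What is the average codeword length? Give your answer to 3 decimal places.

2.362 bits/symbol

Repeatedly combine the two least-probable nodes; the expected code length is the sum of the merged weights.
merge 3/47 + 3/47 → 6/47
merge 6/47 + 6/47 → 12/47
merge 8/47 + 9/47 → 17/47
merge 12/47 + 17/47 → 29/47
merge 18/47 + 29/47 → 1
L = 6/47 + 12/47 + 17/47 + 29/47 + 1 = 111/47 ≈ 2.362 bits/symbol.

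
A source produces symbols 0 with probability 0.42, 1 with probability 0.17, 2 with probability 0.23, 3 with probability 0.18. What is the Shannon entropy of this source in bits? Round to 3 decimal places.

1.893 bits

H = −Σ pᵢ log₂ pᵢ.
−0.42·log₂(0.42) = 0.5256
−0.17·log₂(0.17) = 0.4346
−0.23·log₂(0.23) = 0.4877
−0.18·log₂(0.18) = 0.4453
Sum ≈ 1.8932 → 1.893 bits.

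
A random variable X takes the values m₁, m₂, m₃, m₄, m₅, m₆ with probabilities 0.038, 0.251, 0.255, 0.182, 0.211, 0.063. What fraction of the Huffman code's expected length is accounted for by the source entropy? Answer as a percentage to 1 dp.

98.8%

Entropy H = −Σ p log₂ p ≈ 2.3548 bits.
Huffman merges: 19/500+63/1000→101/1000; 101/1000+91/500→283/1000; 211/1000+251/1000→231/500; 51/200+283/1000→269/500; 231/500+269/500→1. L = 298/125 ≈ 2.3840.
Efficiency = H/L = 2.3548/2.3840 = 98.8%.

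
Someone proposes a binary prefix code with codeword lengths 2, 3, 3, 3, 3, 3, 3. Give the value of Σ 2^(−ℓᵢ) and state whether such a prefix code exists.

With common denominator 2^3 = 8: Σ 2^(−ℓᵢ) = 2/8 + 1/8 + 1/8 + 1/8 + 1/8 + 1/8 + 1/8 = 8/8 = 1.
Kraft's inequality requires Σ ≤ 1; here Σ = 1 ≤ 1, so such a prefix code exists.

1; yes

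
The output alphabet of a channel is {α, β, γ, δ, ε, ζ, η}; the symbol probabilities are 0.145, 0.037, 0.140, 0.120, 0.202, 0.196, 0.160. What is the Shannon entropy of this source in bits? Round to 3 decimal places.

2.694 bits

H = −Σ pᵢ log₂ pᵢ.
−0.145·log₂(0.145) = 0.4040
−0.037·log₂(0.037) = 0.1760
−0.140·log₂(0.140) = 0.3971
−0.120·log₂(0.120) = 0.3671
−0.202·log₂(0.202) = 0.4661
−0.196·log₂(0.196) = 0.4608
−0.160·log₂(0.160) = 0.4230
Sum ≈ 2.6941 → 2.694 bits.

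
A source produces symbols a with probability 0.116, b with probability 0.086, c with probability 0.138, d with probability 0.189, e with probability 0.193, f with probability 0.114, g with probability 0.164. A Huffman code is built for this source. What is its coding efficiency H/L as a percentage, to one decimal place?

Entropy H = −Σ p log₂ p ≈ 2.7564 bits.
Huffman merges: 43/500+57/500→1/5; 29/250+69/500→127/500; 41/250+189/1000→353/1000; 193/1000+1/5→393/1000; 127/500+353/1000→607/1000; 393/1000+607/1000→1. L = 2807/1000 ≈ 2.8070.
Efficiency = H/L = 2.7564/2.8070 = 98.2%.

98.2%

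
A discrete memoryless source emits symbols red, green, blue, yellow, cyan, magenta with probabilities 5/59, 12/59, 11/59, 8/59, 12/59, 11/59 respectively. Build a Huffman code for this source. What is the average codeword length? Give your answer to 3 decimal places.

2.593 bits/symbol

Repeatedly combine the two least-probable nodes; the expected code length is the sum of the merged weights.
merge 5/59 + 8/59 → 13/59
merge 11/59 + 11/59 → 22/59
merge 12/59 + 12/59 → 24/59
merge 13/59 + 22/59 → 35/59
merge 24/59 + 35/59 → 1
L = 13/59 + 22/59 + 24/59 + 35/59 + 1 = 153/59 ≈ 2.593 bits/symbol.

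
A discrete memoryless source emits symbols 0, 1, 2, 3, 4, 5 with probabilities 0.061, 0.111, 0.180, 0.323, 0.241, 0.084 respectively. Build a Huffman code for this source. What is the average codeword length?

Repeatedly combine the two least-probable nodes; the expected code length is the sum of the merged weights.
merge 61/1000 + 21/250 → 29/200
merge 111/1000 + 29/200 → 32/125
merge 9/50 + 241/1000 → 421/1000
merge 32/125 + 323/1000 → 579/1000
merge 421/1000 + 579/1000 → 1
L = 29/200 + 32/125 + 421/1000 + 579/1000 + 1 = 2401/1000 = 2.401 bits/symbol.

2.401 bits/symbol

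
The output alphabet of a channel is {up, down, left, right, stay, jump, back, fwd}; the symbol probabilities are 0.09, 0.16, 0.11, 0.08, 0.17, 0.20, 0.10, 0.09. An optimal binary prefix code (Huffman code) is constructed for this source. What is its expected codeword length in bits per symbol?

2.97 bits/symbol

Repeatedly combine the two least-probable nodes; the expected code length is the sum of the merged weights.
merge 2/25 + 9/100 → 17/100
merge 9/100 + 1/10 → 19/100
merge 11/100 + 4/25 → 27/100
merge 17/100 + 17/100 → 17/50
merge 19/100 + 1/5 → 39/100
merge 27/100 + 17/50 → 61/100
merge 39/100 + 61/100 → 1
L = 17/100 + 19/100 + 27/100 + 17/50 + 39/100 + 61/100 + 1 = 297/100 = 2.97 bits/symbol.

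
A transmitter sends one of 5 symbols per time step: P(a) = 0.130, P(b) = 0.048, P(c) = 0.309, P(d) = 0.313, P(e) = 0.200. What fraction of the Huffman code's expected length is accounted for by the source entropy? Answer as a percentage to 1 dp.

96.7%

Entropy H = −Σ p log₂ p ≈ 2.1054 bits.
Huffman merges: 6/125+13/100→89/500; 89/500+1/5→189/500; 309/1000+313/1000→311/500; 189/500+311/500→1. L = 1089/500 ≈ 2.1780.
Efficiency = H/L = 2.1054/2.1780 = 96.7%.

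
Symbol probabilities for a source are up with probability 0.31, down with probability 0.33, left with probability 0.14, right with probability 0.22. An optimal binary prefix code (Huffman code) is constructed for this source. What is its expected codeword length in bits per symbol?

Repeatedly combine the two least-probable nodes; the expected code length is the sum of the merged weights.
merge 7/50 + 11/50 → 9/25
merge 31/100 + 33/100 → 16/25
merge 9/25 + 16/25 → 1
L = 9/25 + 16/25 + 1 = 2 bits/symbol.

2 bits/symbol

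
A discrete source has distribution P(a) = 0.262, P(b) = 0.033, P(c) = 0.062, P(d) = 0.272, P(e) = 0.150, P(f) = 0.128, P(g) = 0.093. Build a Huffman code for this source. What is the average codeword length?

Repeatedly combine the two least-probable nodes; the expected code length is the sum of the merged weights.
merge 33/1000 + 31/500 → 19/200
merge 93/1000 + 19/200 → 47/250
merge 16/125 + 3/20 → 139/500
merge 47/250 + 131/500 → 9/20
merge 34/125 + 139/500 → 11/20
merge 9/20 + 11/20 → 1
L = 19/200 + 47/250 + 139/500 + 9/20 + 11/20 + 1 = 2561/1000 = 2.561 bits/symbol.

2.561 bits/symbol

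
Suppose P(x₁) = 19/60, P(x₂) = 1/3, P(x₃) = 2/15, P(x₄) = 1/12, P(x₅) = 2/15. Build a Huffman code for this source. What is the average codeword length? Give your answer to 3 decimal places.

Repeatedly combine the two least-probable nodes; the expected code length is the sum of the merged weights.
merge 1/12 + 2/15 → 13/60
merge 2/15 + 13/60 → 7/20
merge 19/60 + 1/3 → 13/20
merge 7/20 + 13/20 → 1
L = 13/60 + 7/20 + 13/20 + 1 = 133/60 ≈ 2.217 bits/symbol.

2.217 bits/symbol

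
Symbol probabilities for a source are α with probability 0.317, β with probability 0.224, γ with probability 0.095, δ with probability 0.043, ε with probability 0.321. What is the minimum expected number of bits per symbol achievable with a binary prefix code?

Repeatedly combine the two least-probable nodes; the expected code length is the sum of the merged weights.
merge 43/1000 + 19/200 → 69/500
merge 69/500 + 28/125 → 181/500
merge 317/1000 + 321/1000 → 319/500
merge 181/500 + 319/500 → 1
L = 69/500 + 181/500 + 319/500 + 1 = 1069/500 = 2.138 bits/symbol.

2.138 bits/symbol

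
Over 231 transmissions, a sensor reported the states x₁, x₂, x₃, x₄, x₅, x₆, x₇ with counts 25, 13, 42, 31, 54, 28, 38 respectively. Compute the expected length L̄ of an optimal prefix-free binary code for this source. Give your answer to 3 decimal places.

2.749 bits/symbol

Probabilities are the counts divided by 231.
Repeatedly combine the two least-probable nodes; the expected code length is the sum of the merged weights.
merge 13/231 + 25/231 → 38/231
merge 4/33 + 31/231 → 59/231
merge 38/231 + 38/231 → 76/231
merge 2/11 + 18/77 → 32/77
merge 59/231 + 76/231 → 45/77
merge 32/77 + 45/77 → 1
L = 38/231 + 59/231 + 76/231 + 32/77 + 45/77 + 1 = 635/231 ≈ 2.749 bits/symbol.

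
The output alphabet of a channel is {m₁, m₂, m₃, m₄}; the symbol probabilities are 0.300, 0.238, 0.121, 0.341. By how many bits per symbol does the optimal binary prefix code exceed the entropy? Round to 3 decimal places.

Entropy H = −Σ p log₂ p ≈ 1.9119 bits.
Huffman merges: 121/1000+119/500→359/1000; 3/10+341/1000→641/1000; 359/1000+641/1000→1. L = 2 ≈ 2.0000.
L − H = 2.0000 − 1.9119 = 0.088 bits.

0.088 bits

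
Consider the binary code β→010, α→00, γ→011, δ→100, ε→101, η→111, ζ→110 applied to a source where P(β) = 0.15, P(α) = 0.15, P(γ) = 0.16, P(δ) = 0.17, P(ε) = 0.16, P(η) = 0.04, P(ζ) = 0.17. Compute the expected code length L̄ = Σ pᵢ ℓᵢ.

2.85 bits/symbol

L̄ = Σ pᵢ·ℓᵢ = 0.15·3 + 0.15·2 + 0.16·3 + 0.17·3 + 0.16·3 + 0.04·3 + 0.17·3 = 2.85 bits/symbol.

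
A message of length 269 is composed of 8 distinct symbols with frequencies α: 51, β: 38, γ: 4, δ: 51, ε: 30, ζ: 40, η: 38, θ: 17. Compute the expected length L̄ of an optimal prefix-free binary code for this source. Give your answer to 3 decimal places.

Probabilities are the counts divided by 269.
Repeatedly combine the two least-probable nodes; the expected code length is the sum of the merged weights.
merge 4/269 + 17/269 → 21/269
merge 21/269 + 30/269 → 51/269
merge 38/269 + 38/269 → 76/269
merge 40/269 + 51/269 → 91/269
merge 51/269 + 51/269 → 102/269
merge 76/269 + 91/269 → 167/269
merge 102/269 + 167/269 → 1
L = 21/269 + 51/269 + 76/269 + 91/269 + 102/269 + 167/269 + 1 = 777/269 ≈ 2.888 bits/symbol.

2.888 bits/symbol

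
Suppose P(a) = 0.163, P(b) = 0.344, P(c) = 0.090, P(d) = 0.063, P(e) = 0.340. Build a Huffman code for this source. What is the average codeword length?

2.125 bits/symbol

Repeatedly combine the two least-probable nodes; the expected code length is the sum of the merged weights.
merge 63/1000 + 9/100 → 153/1000
merge 153/1000 + 163/1000 → 79/250
merge 79/250 + 17/50 → 82/125
merge 43/125 + 82/125 → 1
L = 153/1000 + 79/250 + 82/125 + 1 = 17/8 = 2.125 bits/symbol.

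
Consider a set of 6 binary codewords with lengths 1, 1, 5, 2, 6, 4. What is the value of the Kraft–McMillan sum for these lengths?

With common denominator 2^6 = 64: Σ 2^(−ℓᵢ) = 32/64 + 32/64 + 2/64 + 16/64 + 1/64 + 4/64 = 87/64 = 1.359375.

1.359375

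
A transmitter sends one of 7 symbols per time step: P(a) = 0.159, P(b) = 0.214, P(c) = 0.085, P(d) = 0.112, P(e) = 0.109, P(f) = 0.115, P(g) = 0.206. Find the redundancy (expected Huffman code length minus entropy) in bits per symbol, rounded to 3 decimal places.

Entropy H = −Σ p log₂ p ≈ 2.7308 bits.
Huffman merges: 17/200+109/1000→97/500; 14/125+23/200→227/1000; 159/1000+97/500→353/1000; 103/500+107/500→21/50; 227/1000+353/1000→29/50; 21/50+29/50→1. L = 1387/500 ≈ 2.7740.
L − H = 2.7740 − 2.7308 = 0.043 bits.

0.043 bits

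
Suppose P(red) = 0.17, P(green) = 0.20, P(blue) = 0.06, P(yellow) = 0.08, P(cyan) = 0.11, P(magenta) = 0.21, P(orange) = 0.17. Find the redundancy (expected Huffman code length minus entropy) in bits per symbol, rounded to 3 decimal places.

Entropy H = −Σ p log₂ p ≈ 2.6917 bits.
Huffman merges: 3/50+2/25→7/50; 11/100+7/50→1/4; 17/100+17/100→17/50; 1/5+21/100→41/100; 1/4+17/50→59/100; 41/100+59/100→1. L = 273/100 ≈ 2.7300.
L − H = 2.7300 − 2.6917 = 0.038 bits.

0.038 bits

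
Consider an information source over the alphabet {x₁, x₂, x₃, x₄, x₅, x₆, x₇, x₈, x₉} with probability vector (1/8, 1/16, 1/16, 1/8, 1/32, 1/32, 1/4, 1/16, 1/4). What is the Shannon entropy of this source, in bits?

2.8125 bits

Each probability is a power of 1/2, so log₂(1/p) is an integer.
H = Σ p·log₂(1/p) = 1/8·3 + 1/16·4 + 1/16·4 + 1/8·3 + 1/32·5 + 1/32·5 + 1/4·2 + 1/16·4 + 1/4·2 = 2.8125 bits.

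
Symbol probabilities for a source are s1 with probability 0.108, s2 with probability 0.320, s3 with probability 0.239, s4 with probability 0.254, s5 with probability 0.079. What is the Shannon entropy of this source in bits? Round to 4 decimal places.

2.1578 bits

H = −Σ pᵢ log₂ pᵢ.
−0.108·log₂(0.108) = 0.3468
−0.320·log₂(0.320) = 0.5260
−0.239·log₂(0.239) = 0.4935
−0.254·log₂(0.254) = 0.5022
−0.079·log₂(0.079) = 0.2893
Sum ≈ 2.1578 → 2.1578 bits.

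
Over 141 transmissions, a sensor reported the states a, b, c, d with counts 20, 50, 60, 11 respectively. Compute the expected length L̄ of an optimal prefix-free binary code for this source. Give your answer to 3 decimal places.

1.794 bits/symbol

Probabilities are the counts divided by 141.
Repeatedly combine the two least-probable nodes; the expected code length is the sum of the merged weights.
merge 11/141 + 20/141 → 31/141
merge 31/141 + 50/141 → 27/47
merge 20/47 + 27/47 → 1
L = 31/141 + 27/47 + 1 = 253/141 ≈ 1.794 bits/symbol.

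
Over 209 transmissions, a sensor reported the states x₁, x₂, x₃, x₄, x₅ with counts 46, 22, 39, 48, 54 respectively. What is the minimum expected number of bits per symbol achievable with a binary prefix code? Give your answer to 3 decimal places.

Probabilities are the counts divided by 209.
Repeatedly combine the two least-probable nodes; the expected code length is the sum of the merged weights.
merge 2/19 + 39/209 → 61/209
merge 46/209 + 48/209 → 94/209
merge 54/209 + 61/209 → 115/209
merge 94/209 + 115/209 → 1
L = 61/209 + 94/209 + 115/209 + 1 = 479/209 ≈ 2.292 bits/symbol.

2.292 bits/symbol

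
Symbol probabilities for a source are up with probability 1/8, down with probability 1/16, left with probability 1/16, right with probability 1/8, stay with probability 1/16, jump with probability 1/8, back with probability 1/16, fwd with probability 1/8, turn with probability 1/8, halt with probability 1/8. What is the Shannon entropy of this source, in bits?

3.25 bits

Each probability is a power of 1/2, so log₂(1/p) is an integer.
H = Σ p·log₂(1/p) = 1/8·3 + 1/16·4 + 1/16·4 + 1/8·3 + 1/16·4 + 1/8·3 + 1/16·4 + 1/8·3 + 1/8·3 + 1/8·3 = 3.25 bits.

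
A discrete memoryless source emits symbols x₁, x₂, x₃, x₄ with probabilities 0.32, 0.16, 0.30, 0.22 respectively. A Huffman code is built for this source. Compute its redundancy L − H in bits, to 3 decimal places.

Entropy H = −Σ p log₂ p ≈ 1.9507 bits.
Huffman merges: 4/25+11/50→19/50; 3/10+8/25→31/50; 19/50+31/50→1. L = 2 ≈ 2.0000.
L − H = 2.0000 − 1.9507 = 0.049 bits.

0.049 bits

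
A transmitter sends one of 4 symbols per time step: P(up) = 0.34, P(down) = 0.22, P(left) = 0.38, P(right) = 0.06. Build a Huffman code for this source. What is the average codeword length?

1.9 bits/symbol

Repeatedly combine the two least-probable nodes; the expected code length is the sum of the merged weights.
merge 3/50 + 11/50 → 7/25
merge 7/25 + 17/50 → 31/50
merge 19/50 + 31/50 → 1
L = 7/25 + 31/50 + 1 = 19/10 = 1.9 bits/symbol.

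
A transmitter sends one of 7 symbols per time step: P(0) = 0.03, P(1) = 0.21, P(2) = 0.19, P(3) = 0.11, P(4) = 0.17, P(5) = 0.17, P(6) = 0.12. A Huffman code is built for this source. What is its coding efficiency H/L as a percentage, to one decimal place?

Entropy H = −Σ p log₂ p ≈ 2.6663 bits.
Huffman merges: 3/100+11/100→7/50; 3/25+7/50→13/50; 17/100+17/100→17/50; 19/100+21/100→2/5; 13/50+17/50→3/5; 2/5+3/5→1. L = 137/50 ≈ 2.7400.
Efficiency = H/L = 2.6663/2.7400 = 97.3%.

97.3%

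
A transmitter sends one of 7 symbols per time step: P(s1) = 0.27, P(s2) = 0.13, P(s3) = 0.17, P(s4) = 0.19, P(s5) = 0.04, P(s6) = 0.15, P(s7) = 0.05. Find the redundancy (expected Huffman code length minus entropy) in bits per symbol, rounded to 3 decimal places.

Entropy H = −Σ p log₂ p ≈ 2.5949 bits.
Huffman merges: 1/25+1/20→9/100; 9/100+13/100→11/50; 3/20+17/100→8/25; 19/100+11/50→41/100; 27/100+8/25→59/100; 41/100+59/100→1. L = 263/100 ≈ 2.6300.
L − H = 2.6300 − 2.5949 = 0.035 bits.

0.035 bits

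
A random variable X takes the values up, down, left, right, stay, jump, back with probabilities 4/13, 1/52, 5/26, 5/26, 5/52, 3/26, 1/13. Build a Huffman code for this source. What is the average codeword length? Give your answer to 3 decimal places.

2.596 bits/symbol

Repeatedly combine the two least-probable nodes; the expected code length is the sum of the merged weights.
merge 1/52 + 1/13 → 5/52
merge 5/52 + 5/52 → 5/26
merge 3/26 + 5/26 → 4/13
merge 5/26 + 5/26 → 5/13
merge 4/13 + 4/13 → 8/13
merge 5/13 + 8/13 → 1
L = 5/52 + 5/26 + 4/13 + 5/13 + 8/13 + 1 = 135/52 ≈ 2.596 bits/symbol.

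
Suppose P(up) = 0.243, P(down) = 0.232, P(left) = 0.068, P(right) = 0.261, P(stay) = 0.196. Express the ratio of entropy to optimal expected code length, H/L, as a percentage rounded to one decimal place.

97.8%

Entropy H = −Σ p log₂ p ≈ 2.2153 bits.
Huffman merges: 17/250+49/250→33/125; 29/125+243/1000→19/40; 261/1000+33/125→21/40; 19/40+21/40→1. L = 283/125 ≈ 2.2640.
Efficiency = H/L = 2.2153/2.2640 = 97.8%.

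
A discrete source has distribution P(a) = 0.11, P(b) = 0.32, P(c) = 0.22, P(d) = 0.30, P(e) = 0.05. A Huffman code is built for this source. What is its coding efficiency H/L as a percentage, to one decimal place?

Entropy H = −Σ p log₂ p ≈ 2.0941 bits.
Huffman merges: 1/20+11/100→4/25; 4/25+11/50→19/50; 3/10+8/25→31/50; 19/50+31/50→1. L = 54/25 ≈ 2.1600.
Efficiency = H/L = 2.0941/2.1600 = 96.9%.

96.9%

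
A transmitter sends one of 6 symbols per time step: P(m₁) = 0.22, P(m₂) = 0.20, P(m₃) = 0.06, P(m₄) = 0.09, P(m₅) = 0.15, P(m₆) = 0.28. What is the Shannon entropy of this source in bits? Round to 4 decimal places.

H = −Σ pᵢ log₂ pᵢ.
−0.22·log₂(0.22) = 0.4806
−0.20·log₂(0.20) = 0.4644
−0.06·log₂(0.06) = 0.2435
−0.09·log₂(0.09) = 0.3127
−0.15·log₂(0.15) = 0.4105
−0.28·log₂(0.28) = 0.5142
Sum ≈ 2.4259 → 2.4259 bits.

2.4259 bits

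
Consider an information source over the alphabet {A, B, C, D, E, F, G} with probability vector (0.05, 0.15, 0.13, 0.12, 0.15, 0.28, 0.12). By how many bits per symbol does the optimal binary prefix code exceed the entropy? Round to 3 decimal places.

Entropy H = −Σ p log₂ p ≈ 2.6682 bits.
Huffman merges: 1/20+3/25→17/100; 3/25+13/100→1/4; 3/20+3/20→3/10; 17/100+1/4→21/50; 7/25+3/10→29/50; 21/50+29/50→1. L = 68/25 ≈ 2.7200.
L − H = 2.7200 − 2.6682 = 0.052 bits.

0.052 bits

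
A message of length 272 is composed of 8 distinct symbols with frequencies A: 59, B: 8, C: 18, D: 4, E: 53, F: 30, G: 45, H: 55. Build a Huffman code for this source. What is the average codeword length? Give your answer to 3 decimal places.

2.735 bits/symbol

Probabilities are the counts divided by 272.
Repeatedly combine the two least-probable nodes; the expected code length is the sum of the merged weights.
merge 1/68 + 1/34 → 3/68
merge 3/68 + 9/136 → 15/136
merge 15/136 + 15/136 → 15/68
merge 45/272 + 53/272 → 49/136
merge 55/272 + 59/272 → 57/136
merge 15/68 + 49/136 → 79/136
merge 57/136 + 79/136 → 1
L = 3/68 + 15/136 + 15/68 + 49/136 + 57/136 + 79/136 + 1 = 93/34 ≈ 2.735 bits/symbol.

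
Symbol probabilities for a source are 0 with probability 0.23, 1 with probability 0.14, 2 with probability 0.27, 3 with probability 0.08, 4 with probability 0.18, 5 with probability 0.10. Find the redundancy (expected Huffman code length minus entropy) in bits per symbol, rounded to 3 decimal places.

Entropy H = −Σ p log₂ p ≈ 2.4638 bits.
Huffman merges: 2/25+1/10→9/50; 7/50+9/50→8/25; 9/50+23/100→41/100; 27/100+8/25→59/100; 41/100+59/100→1. L = 5/2 ≈ 2.5000.
L − H = 2.5000 − 2.4638 = 0.036 bits.

0.036 bits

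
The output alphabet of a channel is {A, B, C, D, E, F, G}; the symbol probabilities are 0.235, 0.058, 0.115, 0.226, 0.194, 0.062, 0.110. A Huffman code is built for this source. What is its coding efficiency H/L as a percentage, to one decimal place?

Entropy H = −Σ p log₂ p ≈ 2.6310 bits.
Huffman merges: 29/500+31/500→3/25; 11/100+23/200→9/40; 3/25+97/500→157/500; 9/40+113/500→451/1000; 47/200+157/500→549/1000; 451/1000+549/1000→1. L = 2659/1000 ≈ 2.6590.
Efficiency = H/L = 2.6310/2.6590 = 98.9%.

98.9%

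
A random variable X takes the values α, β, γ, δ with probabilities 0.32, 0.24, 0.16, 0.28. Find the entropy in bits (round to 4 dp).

1.9574 bits

H = −Σ pᵢ log₂ pᵢ.
−0.32·log₂(0.32) = 0.5260
−0.24·log₂(0.24) = 0.4941
−0.16·log₂(0.16) = 0.4230
−0.28·log₂(0.28) = 0.5142
Sum ≈ 1.9574 → 1.9574 bits.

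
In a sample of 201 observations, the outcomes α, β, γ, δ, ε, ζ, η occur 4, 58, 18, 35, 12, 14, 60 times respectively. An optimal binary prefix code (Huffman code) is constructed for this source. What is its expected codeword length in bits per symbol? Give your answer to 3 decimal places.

2.468 bits/symbol

Probabilities are the counts divided by 201.
Repeatedly combine the two least-probable nodes; the expected code length is the sum of the merged weights.
merge 4/201 + 4/67 → 16/201
merge 14/201 + 16/201 → 10/67
merge 6/67 + 10/67 → 16/67
merge 35/201 + 16/67 → 83/201
merge 58/201 + 20/67 → 118/201
merge 83/201 + 118/201 → 1
L = 16/201 + 10/67 + 16/67 + 83/201 + 118/201 + 1 = 496/201 ≈ 2.468 bits/symbol.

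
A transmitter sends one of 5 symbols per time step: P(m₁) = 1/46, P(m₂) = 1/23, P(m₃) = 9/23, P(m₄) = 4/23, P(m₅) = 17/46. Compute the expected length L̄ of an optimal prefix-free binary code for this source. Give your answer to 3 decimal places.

Repeatedly combine the two least-probable nodes; the expected code length is the sum of the merged weights.
merge 1/46 + 1/23 → 3/46
merge 3/46 + 4/23 → 11/46
merge 11/46 + 17/46 → 14/23
merge 9/23 + 14/23 → 1
L = 3/46 + 11/46 + 14/23 + 1 = 44/23 ≈ 1.913 bits/symbol.

1.913 bits/symbol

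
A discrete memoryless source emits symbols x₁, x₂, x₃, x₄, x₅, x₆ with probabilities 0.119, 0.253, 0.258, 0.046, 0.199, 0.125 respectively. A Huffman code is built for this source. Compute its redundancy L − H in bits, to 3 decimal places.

0.041 bits

Entropy H = −Σ p log₂ p ≈ 2.4142 bits.
Huffman merges: 23/500+119/1000→33/200; 1/8+33/200→29/100; 199/1000+253/1000→113/250; 129/500+29/100→137/250; 113/250+137/250→1. L = 491/200 ≈ 2.4550.
L − H = 2.4550 − 2.4142 = 0.041 bits.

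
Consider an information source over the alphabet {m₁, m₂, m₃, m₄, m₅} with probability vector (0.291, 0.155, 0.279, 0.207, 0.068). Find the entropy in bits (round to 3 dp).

H = −Σ pᵢ log₂ pᵢ.
−0.291·log₂(0.291) = 0.5182
−0.155·log₂(0.155) = 0.4169
−0.279·log₂(0.279) = 0.5138
−0.207·log₂(0.207) = 0.4704
−0.068·log₂(0.068) = 0.2637
Sum ≈ 2.1831 → 2.183 bits.

2.183 bits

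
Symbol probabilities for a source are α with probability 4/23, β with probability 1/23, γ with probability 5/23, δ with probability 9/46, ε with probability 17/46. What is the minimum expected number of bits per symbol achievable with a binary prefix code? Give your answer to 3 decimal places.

Repeatedly combine the two least-probable nodes; the expected code length is the sum of the merged weights.
merge 1/23 + 4/23 → 5/23
merge 9/46 + 5/23 → 19/46
merge 5/23 + 17/46 → 27/46
merge 19/46 + 27/46 → 1
L = 5/23 + 19/46 + 27/46 + 1 = 51/23 ≈ 2.217 bits/symbol.

2.217 bits/symbol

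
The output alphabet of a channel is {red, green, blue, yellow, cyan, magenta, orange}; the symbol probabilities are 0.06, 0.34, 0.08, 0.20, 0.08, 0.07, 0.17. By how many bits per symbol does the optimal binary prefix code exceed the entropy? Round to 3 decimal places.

0.057 bits

Entropy H = −Σ p log₂ p ≈ 2.5233 bits.
Huffman merges: 3/50+7/100→13/100; 2/25+2/25→4/25; 13/100+4/25→29/100; 17/100+1/5→37/100; 29/100+17/50→63/100; 37/100+63/100→1. L = 129/50 ≈ 2.5800.
L − H = 2.5800 − 2.5233 = 0.057 bits.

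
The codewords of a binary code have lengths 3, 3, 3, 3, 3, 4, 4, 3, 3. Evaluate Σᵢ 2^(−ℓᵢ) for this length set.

With common denominator 2^4 = 16: Σ 2^(−ℓᵢ) = 2/16 + 2/16 + 2/16 + 2/16 + 2/16 + 1/16 + 1/16 + 2/16 + 2/16 = 16/16 = 1.

1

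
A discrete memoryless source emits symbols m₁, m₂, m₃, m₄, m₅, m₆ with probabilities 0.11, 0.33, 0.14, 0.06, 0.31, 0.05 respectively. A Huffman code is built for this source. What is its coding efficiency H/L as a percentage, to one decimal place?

96.9%

Entropy H = −Σ p log₂ p ≈ 2.2586 bits.
Huffman merges: 1/20+3/50→11/100; 11/100+11/100→11/50; 7/50+11/50→9/25; 31/100+33/100→16/25; 9/25+16/25→1. L = 233/100 ≈ 2.3300.
Efficiency = H/L = 2.2586/2.3300 = 96.9%.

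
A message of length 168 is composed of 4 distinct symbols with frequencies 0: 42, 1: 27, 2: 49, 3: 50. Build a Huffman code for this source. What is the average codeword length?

Probabilities are the counts divided by 168.
Repeatedly combine the two least-probable nodes; the expected code length is the sum of the merged weights.
merge 9/56 + 1/4 → 23/56
merge 7/24 + 25/84 → 33/56
merge 23/56 + 33/56 → 1
L = 23/56 + 33/56 + 1 = 2 bits/symbol.

2 bits/symbol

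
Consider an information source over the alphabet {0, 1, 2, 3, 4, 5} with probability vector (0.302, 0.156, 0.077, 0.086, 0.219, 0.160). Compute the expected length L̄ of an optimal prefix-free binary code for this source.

2.479 bits/symbol

Repeatedly combine the two least-probable nodes; the expected code length is the sum of the merged weights.
merge 77/1000 + 43/500 → 163/1000
merge 39/250 + 4/25 → 79/250
merge 163/1000 + 219/1000 → 191/500
merge 151/500 + 79/250 → 309/500
merge 191/500 + 309/500 → 1
L = 163/1000 + 79/250 + 191/500 + 309/500 + 1 = 2479/1000 = 2.479 bits/symbol.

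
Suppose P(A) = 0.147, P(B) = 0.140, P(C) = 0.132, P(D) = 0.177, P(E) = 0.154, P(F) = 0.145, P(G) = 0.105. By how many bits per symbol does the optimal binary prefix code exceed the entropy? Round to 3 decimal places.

Entropy H = −Σ p log₂ p ≈ 2.7925 bits.
Huffman merges: 21/200+33/250→237/1000; 7/50+29/200→57/200; 147/1000+77/500→301/1000; 177/1000+237/1000→207/500; 57/200+301/1000→293/500; 207/500+293/500→1. L = 2823/1000 ≈ 2.8230.
L − H = 2.8230 − 2.7925 = 0.030 bits.

0.030 bits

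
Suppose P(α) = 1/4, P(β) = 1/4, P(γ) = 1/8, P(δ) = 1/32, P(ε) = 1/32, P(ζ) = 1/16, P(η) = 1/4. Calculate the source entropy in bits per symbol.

2.4375 bits

Each probability is a power of 1/2, so log₂(1/p) is an integer.
H = Σ p·log₂(1/p) = 1/4·2 + 1/4·2 + 1/8·3 + 1/32·5 + 1/32·5 + 1/16·4 + 1/4·2 = 2.4375 bits.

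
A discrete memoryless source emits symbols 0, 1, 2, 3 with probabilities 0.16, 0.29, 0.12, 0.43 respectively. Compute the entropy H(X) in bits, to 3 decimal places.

H = −Σ pᵢ log₂ pᵢ.
−0.16·log₂(0.16) = 0.4230
−0.29·log₂(0.29) = 0.5179
−0.12·log₂(0.12) = 0.3671
−0.43·log₂(0.43) = 0.5236
Sum ≈ 1.8316 → 1.832 bits.

1.832 bits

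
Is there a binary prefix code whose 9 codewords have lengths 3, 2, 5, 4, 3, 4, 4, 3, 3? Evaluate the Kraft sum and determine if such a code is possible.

With common denominator 2^5 = 32: Σ 2^(−ℓᵢ) = 4/32 + 8/32 + 1/32 + 2/32 + 4/32 + 2/32 + 2/32 + 4/32 + 4/32 = 31/32 = 0.96875.
Kraft's inequality requires Σ ≤ 1; here Σ = 0.96875 ≤ 1, so such a prefix code exists.

0.96875; yes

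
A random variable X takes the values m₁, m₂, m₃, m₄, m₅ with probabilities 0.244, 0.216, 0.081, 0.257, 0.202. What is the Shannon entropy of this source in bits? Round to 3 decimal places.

H = −Σ pᵢ log₂ pᵢ.
−0.244·log₂(0.244) = 0.4966
−0.216·log₂(0.216) = 0.4776
−0.081·log₂(0.081) = 0.2937
−0.257·log₂(0.257) = 0.5038
−0.202·log₂(0.202) = 0.4661
Sum ≈ 2.2377 → 2.238 bits.

2.238 bits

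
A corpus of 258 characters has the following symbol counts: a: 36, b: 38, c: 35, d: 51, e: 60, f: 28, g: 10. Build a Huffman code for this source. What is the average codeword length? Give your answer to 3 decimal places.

Probabilities are the counts divided by 258.
Repeatedly combine the two least-probable nodes; the expected code length is the sum of the merged weights.
merge 5/129 + 14/129 → 19/129
merge 35/258 + 6/43 → 71/258
merge 19/129 + 19/129 → 38/129
merge 17/86 + 10/43 → 37/86
merge 71/258 + 38/129 → 49/86
merge 37/86 + 49/86 → 1
L = 19/129 + 71/258 + 38/129 + 37/86 + 49/86 + 1 = 701/258 ≈ 2.717 bits/symbol.

2.717 bits/symbol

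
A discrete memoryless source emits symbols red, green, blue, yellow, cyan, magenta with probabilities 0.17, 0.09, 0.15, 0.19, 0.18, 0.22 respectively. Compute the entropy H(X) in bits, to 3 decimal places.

2.539 bits

H = −Σ pᵢ log₂ pᵢ.
−0.17·log₂(0.17) = 0.4346
−0.09·log₂(0.09) = 0.3127
−0.15·log₂(0.15) = 0.4105
−0.19·log₂(0.19) = 0.4552
−0.18·log₂(0.18) = 0.4453
−0.22·log₂(0.22) = 0.4806
Sum ≈ 2.5389 → 2.539 bits.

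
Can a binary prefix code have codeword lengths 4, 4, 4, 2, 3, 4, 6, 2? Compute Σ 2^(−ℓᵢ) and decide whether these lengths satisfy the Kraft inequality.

0.890625; yes

With common denominator 2^6 = 64: Σ 2^(−ℓᵢ) = 4/64 + 4/64 + 4/64 + 16/64 + 8/64 + 4/64 + 1/64 + 16/64 = 57/64 = 0.890625.
Kraft's inequality requires Σ ≤ 1; here Σ = 0.890625 ≤ 1, so such a prefix code exists.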